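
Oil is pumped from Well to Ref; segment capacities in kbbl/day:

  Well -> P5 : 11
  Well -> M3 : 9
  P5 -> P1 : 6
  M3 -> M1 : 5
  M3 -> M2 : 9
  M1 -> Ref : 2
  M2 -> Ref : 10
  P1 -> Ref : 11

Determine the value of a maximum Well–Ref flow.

Augment Well→P5→P1→Ref: bottleneck 6, flow now 6.
Augment Well→M3→M1→Ref: bottleneck 2, flow now 8.
Augment Well→M3→M2→Ref: bottleneck 7, flow now 15.
No augmenting path remains; maximum flow = 15.
In the residual graph, reachable from Well: {Well, P5}.
Min-cut edges: Well→M3 (9), P5→P1 (6); capacity 9 + 6 = 15.
This cut is saturated, so no flow can exceed 15.

15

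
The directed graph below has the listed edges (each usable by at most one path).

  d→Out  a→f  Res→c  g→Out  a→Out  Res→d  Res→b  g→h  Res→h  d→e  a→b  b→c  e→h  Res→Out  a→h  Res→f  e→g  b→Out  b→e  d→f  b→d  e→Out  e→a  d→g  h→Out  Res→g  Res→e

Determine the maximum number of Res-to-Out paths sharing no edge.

Assign every edge capacity 1; by Menger, the answer equals the max flow.
Path Res→Out (+1); total 1.
Path Res→b→Out (+1); total 2.
Path Res→d→Out (+1); total 3.
Path Res→e→Out (+1); total 4.
Path Res→g→Out (+1); total 5.
Path Res→h→Out (+1); total 6.
No residual Res→Out path; max flow = 6.
Certifying cut of size 6: {Res→Out, Res→b, Res→d, Res→e, Res→g, Res→h}.

6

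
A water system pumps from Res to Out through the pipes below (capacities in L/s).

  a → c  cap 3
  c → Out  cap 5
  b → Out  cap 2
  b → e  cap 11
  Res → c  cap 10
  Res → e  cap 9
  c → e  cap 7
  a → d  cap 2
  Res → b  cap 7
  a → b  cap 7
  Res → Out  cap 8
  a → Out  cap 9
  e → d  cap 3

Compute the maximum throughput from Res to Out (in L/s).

15

Augment Res→Out: bottleneck 8, flow now 8.
Augment Res→b→Out: bottleneck 2, flow now 10.
Augment Res→c→Out: bottleneck 5, flow now 15.
No augmenting path remains; maximum flow = 15.
In the residual graph, reachable from Res: {Res, b, c, d, e}.
Min-cut edges: Res→Out (8), b→Out (2), c→Out (5); capacity 8 + 2 + 5 = 15.
This cut is saturated, so no flow can exceed 15.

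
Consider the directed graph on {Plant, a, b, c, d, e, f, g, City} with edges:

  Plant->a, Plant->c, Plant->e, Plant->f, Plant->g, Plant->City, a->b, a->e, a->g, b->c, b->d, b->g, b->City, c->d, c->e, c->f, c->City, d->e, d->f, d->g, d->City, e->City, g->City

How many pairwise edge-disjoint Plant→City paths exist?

Assign every edge capacity 1; by Menger, the answer equals the max flow.
Path Plant→City (+1); total 1.
Path Plant→c→City (+1); total 2.
Path Plant→e→City (+1); total 3.
Path Plant→g→City (+1); total 4.
Path Plant→a→b→City (+1); total 5.
No residual Plant→City path; max flow = 5.
Certifying cut of size 5: {Plant→City, Plant→a, Plant→c, Plant→e, Plant→g}.

5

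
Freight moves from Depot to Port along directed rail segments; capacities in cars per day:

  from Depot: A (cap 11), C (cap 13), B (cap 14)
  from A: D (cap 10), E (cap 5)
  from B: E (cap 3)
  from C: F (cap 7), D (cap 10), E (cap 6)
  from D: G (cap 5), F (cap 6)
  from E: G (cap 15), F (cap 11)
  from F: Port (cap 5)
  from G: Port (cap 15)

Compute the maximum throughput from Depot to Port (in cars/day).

20

Augment Depot→C→F→Port: bottleneck 5, flow now 5.
Augment Depot→A→D→G→Port: bottleneck 5, flow now 10.
Augment Depot→A→E→G→Port: bottleneck 5, flow now 15.
Augment Depot→B→E→G→Port: bottleneck 3, flow now 18.
Augment Depot→C→E→G→Port: bottleneck 2, flow now 20.
No augmenting path remains; maximum flow = 20.
In the residual graph, reachable from Depot: {Depot, A, B, C, D, E, F, G}.
Min-cut edges: F→Port (5), G→Port (15); capacity 5 + 15 = 20.
This cut is saturated, so no flow can exceed 20.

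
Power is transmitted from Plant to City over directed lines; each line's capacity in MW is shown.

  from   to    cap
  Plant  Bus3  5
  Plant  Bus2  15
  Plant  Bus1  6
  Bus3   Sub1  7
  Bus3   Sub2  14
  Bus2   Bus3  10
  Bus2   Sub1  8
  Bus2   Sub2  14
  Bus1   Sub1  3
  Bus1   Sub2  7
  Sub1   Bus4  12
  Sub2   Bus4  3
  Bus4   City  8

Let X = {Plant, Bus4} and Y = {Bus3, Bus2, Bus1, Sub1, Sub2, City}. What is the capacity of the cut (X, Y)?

34

Edges leaving {Plant, Bus4}: Plant→Bus3 (5), Plant→Bus2 (15), Plant→Bus1 (6), Bus4→City (8).
Cut capacity = 5 + 15 + 6 + 8 = 34.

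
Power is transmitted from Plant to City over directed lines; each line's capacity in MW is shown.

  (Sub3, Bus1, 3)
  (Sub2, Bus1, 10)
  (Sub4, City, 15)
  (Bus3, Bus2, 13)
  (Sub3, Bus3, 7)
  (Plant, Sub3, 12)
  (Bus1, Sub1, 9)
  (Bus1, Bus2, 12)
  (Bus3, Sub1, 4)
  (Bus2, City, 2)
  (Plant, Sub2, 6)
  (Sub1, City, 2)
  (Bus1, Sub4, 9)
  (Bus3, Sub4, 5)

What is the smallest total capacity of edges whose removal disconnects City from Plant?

Augment Plant→Sub3→Bus3→Bus2→City: bottleneck 2, flow now 2.
Augment Plant→Sub3→Bus3→Sub4→City: bottleneck 5, flow now 7.
Augment Plant→Sub3→Bus1→Sub4→City: bottleneck 3, flow now 10.
Augment Plant→Sub2→Bus1→Sub4→City: bottleneck 6, flow now 16.
No augmenting path remains; maximum flow = 16.
By max-flow min-cut, the minimum cut capacity equals the max flow.
In the residual graph, reachable from Plant: {Plant, Sub3}.
Min-cut edges: Plant→Sub2 (6), Sub3→Bus3 (7), Sub3→Bus1 (3); capacity 6 + 7 + 3 = 16.

16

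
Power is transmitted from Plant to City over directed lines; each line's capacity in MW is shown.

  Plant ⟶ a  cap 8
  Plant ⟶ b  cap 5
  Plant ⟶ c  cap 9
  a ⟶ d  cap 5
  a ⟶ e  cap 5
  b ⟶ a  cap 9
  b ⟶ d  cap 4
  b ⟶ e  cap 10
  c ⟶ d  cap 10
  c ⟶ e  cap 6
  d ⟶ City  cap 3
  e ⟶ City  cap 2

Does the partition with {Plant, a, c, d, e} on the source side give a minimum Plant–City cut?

No — its capacity is 10, but the minimum cut has capacity 5.

Given cut capacity: 5 + 3 + 2 = 10.
Augment Plant→a→d→City: bottleneck 3, flow now 3.
Augment Plant→a→e→City: bottleneck 2, flow now 5.
No augmenting path remains; maximum flow = 5.
In the residual graph, reachable from Plant: {Plant, a, b, c, d, e}.
Min-cut edges: d→City (3), e→City (2); capacity 3 + 2 = 5.
Cut capacity 10 exceeds the max flow 5, so it is not minimum.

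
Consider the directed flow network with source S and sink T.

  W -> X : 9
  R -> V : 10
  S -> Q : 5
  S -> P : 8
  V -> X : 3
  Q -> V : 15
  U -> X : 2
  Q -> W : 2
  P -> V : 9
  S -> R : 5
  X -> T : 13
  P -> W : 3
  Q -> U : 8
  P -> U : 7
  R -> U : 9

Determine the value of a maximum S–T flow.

Augment S→P→U→X→T: bottleneck 2, flow now 2.
Augment S→P→V→X→T: bottleneck 3, flow now 5.
Augment S→P→W→X→T: bottleneck 3, flow now 8.
Augment S→Q→W→X→T: bottleneck 2, flow now 10.
No augmenting path remains; maximum flow = 10.
In the residual graph, reachable from S: {S, P, Q, R, U, V}.
Min-cut edges: P→W (3), Q→W (2), U→X (2), V→X (3); capacity 3 + 2 + 2 + 3 = 10.
This cut is saturated, so no flow can exceed 10.

10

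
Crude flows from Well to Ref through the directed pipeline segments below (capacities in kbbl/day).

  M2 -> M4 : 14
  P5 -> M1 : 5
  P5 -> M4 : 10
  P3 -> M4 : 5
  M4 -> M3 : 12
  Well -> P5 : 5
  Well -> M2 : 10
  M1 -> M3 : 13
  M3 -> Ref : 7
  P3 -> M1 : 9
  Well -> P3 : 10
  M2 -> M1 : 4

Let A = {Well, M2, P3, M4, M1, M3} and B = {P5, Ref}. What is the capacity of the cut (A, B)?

Edges leaving {Well, M2, P3, M4, M1, M3}: Well→P5 (5), M3→Ref (7).
Cut capacity = 5 + 7 = 12.

12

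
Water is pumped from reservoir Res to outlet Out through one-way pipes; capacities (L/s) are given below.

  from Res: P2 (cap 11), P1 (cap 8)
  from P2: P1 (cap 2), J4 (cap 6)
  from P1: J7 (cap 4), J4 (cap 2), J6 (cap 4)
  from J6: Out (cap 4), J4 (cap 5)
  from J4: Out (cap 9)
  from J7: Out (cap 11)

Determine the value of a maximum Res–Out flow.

16

Augment Res→P2→J4→Out: bottleneck 6, flow now 6.
Augment Res→P1→J6→Out: bottleneck 4, flow now 10.
Augment Res→P1→J4→Out: bottleneck 2, flow now 12.
Augment Res→P1→J7→Out: bottleneck 2, flow now 14.
Augment Res→P2→P1→J7→Out: bottleneck 2, flow now 16.
No augmenting path remains; maximum flow = 16.
In the residual graph, reachable from Res: {Res, P2}.
Min-cut edges: Res→P1 (8), P2→P1 (2), P2→J4 (6); capacity 8 + 2 + 6 = 16.
This cut is saturated, so no flow can exceed 16.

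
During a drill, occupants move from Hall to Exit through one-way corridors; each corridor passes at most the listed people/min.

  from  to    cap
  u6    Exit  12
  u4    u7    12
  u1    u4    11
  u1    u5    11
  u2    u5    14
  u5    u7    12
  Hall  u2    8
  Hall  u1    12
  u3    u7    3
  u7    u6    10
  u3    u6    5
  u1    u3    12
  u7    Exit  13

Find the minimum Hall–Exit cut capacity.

20

Augment Hall→u1→u3→u6→Exit: bottleneck 5, flow now 5.
Augment Hall→u1→u3→u7→Exit: bottleneck 3, flow now 8.
Augment Hall→u1→u4→u7→Exit: bottleneck 4, flow now 12.
Augment Hall→u2→u5→u7→Exit: bottleneck 6, flow now 18.
Augment Hall→u2→u5→u7→u6→Exit: bottleneck 2, flow now 20.
No augmenting path remains; maximum flow = 20.
By max-flow min-cut, the minimum cut capacity equals the max flow.
In the residual graph, reachable from Hall: {Hall}.
Min-cut edges: Hall→u1 (12), Hall→u2 (8); capacity 12 + 8 = 20.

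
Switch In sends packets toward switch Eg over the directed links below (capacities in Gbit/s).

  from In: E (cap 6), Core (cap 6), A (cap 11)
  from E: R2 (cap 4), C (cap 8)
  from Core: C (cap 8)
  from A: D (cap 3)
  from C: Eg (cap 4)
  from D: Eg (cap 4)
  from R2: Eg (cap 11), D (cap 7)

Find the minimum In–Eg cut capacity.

11

Augment In→E→C→Eg: bottleneck 4, flow now 4.
Augment In→E→R2→Eg: bottleneck 2, flow now 6.
Augment In→A→D→Eg: bottleneck 3, flow now 9.
Augment In→Core→C→E→R2→Eg: bottleneck 2, flow now 11. (uses reverse residual edge)
No augmenting path remains; maximum flow = 11.
By max-flow min-cut, the minimum cut capacity equals the max flow.
In the residual graph, reachable from In: {In, E, Core, A, C}.
Min-cut edges: E→R2 (4), A→D (3), C→Eg (4); capacity 4 + 3 + 4 = 11.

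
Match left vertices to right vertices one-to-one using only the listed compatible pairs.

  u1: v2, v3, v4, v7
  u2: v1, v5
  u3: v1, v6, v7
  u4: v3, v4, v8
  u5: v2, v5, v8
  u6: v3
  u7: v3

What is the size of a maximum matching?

6

Unit-capacity flow: source→left, listed edges, right→sink; max matching = max flow.
Augmenting path u1→v2 (+1); matched 1.
Augmenting path u2→v1 (+1); matched 2.
Augmenting path u3→v6 (+1); matched 3.
Augmenting path u4→v3 (+1); matched 4.
Augmenting path u5→v5 (+1); matched 5.
Augmenting path u6→v3→u4→v4 (+1); matched 6.
No augmenting path remains; maximum matching = 6.
König certificate: {u1, u2, u3, u4, u5, v3} is a vertex cover of size 6 (every listed pair touches it), so no matching can be larger.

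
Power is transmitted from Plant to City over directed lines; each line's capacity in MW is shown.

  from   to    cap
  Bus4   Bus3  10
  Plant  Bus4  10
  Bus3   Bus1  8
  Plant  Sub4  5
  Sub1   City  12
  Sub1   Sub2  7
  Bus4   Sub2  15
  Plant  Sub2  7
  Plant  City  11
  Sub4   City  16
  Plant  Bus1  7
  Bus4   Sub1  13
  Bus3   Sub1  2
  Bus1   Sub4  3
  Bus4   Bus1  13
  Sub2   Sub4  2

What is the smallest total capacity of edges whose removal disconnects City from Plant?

Augment Plant→City: bottleneck 11, flow now 11.
Augment Plant→Sub4→City: bottleneck 5, flow now 16.
Augment Plant→Bus4→Sub1→City: bottleneck 10, flow now 26.
Augment Plant→Sub2→Sub4→City: bottleneck 2, flow now 28.
Augment Plant→Bus1→Sub4→City: bottleneck 3, flow now 31.
No augmenting path remains; maximum flow = 31.
By max-flow min-cut, the minimum cut capacity equals the max flow.
In the residual graph, reachable from Plant: {Plant, Sub2, Bus1}.
Min-cut edges: Plant→Bus4 (10), Plant→Sub4 (5), Plant→City (11), Sub2→Sub4 (2), Bus1→Sub4 (3); capacity 10 + 5 + 11 + 2 + 3 = 31.

31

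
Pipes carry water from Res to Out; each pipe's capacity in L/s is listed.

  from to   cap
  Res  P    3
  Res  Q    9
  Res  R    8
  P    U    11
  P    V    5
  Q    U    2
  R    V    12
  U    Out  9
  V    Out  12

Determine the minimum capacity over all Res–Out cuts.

Augment Res→P→U→Out: bottleneck 3, flow now 3.
Augment Res→Q→U→Out: bottleneck 2, flow now 5.
Augment Res→R→V→Out: bottleneck 8, flow now 13.
No augmenting path remains; maximum flow = 13.
By max-flow min-cut, the minimum cut capacity equals the max flow.
In the residual graph, reachable from Res: {Res, Q}.
Min-cut edges: Res→P (3), Res→R (8), Q→U (2); capacity 3 + 8 + 2 = 13.

13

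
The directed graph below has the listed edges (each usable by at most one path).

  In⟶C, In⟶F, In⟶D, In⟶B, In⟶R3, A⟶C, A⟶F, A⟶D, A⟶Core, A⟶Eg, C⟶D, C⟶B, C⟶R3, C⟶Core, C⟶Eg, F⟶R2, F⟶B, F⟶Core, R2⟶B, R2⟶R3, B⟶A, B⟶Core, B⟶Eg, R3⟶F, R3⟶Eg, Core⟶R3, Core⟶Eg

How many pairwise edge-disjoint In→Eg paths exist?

4

Assign every edge capacity 1; by Menger, the answer equals the max flow.
Path In→C→Eg (+1); total 1.
Path In→B→Eg (+1); total 2.
Path In→R3→Eg (+1); total 3.
Path In→F→Core→Eg (+1); total 4.
No residual In→Eg path; max flow = 4.
Certifying cut of size 4: {In→B, In→C, In→F, In→R3}.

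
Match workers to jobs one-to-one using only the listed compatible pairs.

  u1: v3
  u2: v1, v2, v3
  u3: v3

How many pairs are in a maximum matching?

2

Unit-capacity flow: source→left, listed edges, right→sink; max matching = max flow.
Augmenting path u1→v3 (+1); matched 1.
Augmenting path u2→v1 (+1); matched 2.
No augmenting path remains; maximum matching = 2.
König certificate: {u2, v3} is a vertex cover of size 2 (every listed pair touches it), so no matching can be larger.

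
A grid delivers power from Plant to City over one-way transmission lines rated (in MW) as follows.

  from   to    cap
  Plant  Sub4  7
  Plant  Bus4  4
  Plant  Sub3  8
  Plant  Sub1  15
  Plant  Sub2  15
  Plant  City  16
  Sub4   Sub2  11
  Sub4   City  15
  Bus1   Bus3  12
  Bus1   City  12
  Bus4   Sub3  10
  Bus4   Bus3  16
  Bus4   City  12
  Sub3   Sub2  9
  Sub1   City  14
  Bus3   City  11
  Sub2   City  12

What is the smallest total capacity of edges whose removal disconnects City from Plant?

53

Augment Plant→City: bottleneck 16, flow now 16.
Augment Plant→Sub4→City: bottleneck 7, flow now 23.
Augment Plant→Bus4→City: bottleneck 4, flow now 27.
Augment Plant→Sub1→City: bottleneck 14, flow now 41.
Augment Plant→Sub2→City: bottleneck 12, flow now 53.
No augmenting path remains; maximum flow = 53.
By max-flow min-cut, the minimum cut capacity equals the max flow.
In the residual graph, reachable from Plant: {Plant, Sub3, Sub1, Sub2}.
Min-cut edges: Plant→Sub4 (7), Plant→Bus4 (4), Plant→City (16), Sub1→City (14), Sub2→City (12); capacity 7 + 4 + 16 + 14 + 12 = 53.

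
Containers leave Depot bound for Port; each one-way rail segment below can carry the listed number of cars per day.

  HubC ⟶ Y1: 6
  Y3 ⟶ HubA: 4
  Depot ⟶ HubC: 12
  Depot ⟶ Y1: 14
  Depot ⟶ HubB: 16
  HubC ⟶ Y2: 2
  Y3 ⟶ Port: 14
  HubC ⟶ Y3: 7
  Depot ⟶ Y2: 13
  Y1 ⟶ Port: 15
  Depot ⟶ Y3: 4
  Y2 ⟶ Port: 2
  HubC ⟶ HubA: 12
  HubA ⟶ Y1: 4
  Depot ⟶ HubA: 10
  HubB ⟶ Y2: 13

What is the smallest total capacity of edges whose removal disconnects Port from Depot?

28

Augment Depot→Y3→Port: bottleneck 4, flow now 4.
Augment Depot→Y2→Port: bottleneck 2, flow now 6.
Augment Depot→Y1→Port: bottleneck 14, flow now 20.
Augment Depot→HubC→Y3→Port: bottleneck 7, flow now 27.
Augment Depot→HubC→Y1→Port: bottleneck 1, flow now 28.
No augmenting path remains; maximum flow = 28.
By max-flow min-cut, the minimum cut capacity equals the max flow.
In the residual graph, reachable from Depot: {Depot, HubC, HubB, HubA, Y2, Y1}.
Min-cut edges: Depot→Y3 (4), HubC→Y3 (7), Y2→Port (2), Y1→Port (15); capacity 4 + 7 + 2 + 15 = 28.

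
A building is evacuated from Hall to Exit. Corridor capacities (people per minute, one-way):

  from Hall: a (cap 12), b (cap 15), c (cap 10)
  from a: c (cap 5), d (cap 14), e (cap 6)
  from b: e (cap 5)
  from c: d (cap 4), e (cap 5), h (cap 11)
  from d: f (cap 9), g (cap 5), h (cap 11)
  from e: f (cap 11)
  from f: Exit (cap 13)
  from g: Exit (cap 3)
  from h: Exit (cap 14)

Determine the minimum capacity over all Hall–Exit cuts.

Augment Hall→c→h→Exit: bottleneck 10, flow now 10.
Augment Hall→a→c→h→Exit: bottleneck 1, flow now 11.
Augment Hall→a→d→f→Exit: bottleneck 9, flow now 20.
Augment Hall→a→d→g→Exit: bottleneck 2, flow now 22.
Augment Hall→b→e→f→Exit: bottleneck 4, flow now 26.
Augment Hall→b→e→f→d→g→Exit: bottleneck 1, flow now 27. (uses reverse residual edge)
No augmenting path remains; maximum flow = 27.
By max-flow min-cut, the minimum cut capacity equals the max flow.
In the residual graph, reachable from Hall: {Hall, b}.
Min-cut edges: Hall→a (12), Hall→c (10), b→e (5); capacity 12 + 10 + 5 = 27.

27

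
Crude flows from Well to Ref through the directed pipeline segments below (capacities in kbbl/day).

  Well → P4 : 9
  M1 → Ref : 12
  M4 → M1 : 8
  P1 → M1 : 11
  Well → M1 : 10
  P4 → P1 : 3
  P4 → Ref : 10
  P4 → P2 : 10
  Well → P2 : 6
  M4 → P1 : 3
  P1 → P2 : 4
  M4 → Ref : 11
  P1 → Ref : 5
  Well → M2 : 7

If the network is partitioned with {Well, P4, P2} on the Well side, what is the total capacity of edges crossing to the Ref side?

30

Edges leaving {Well, P4, P2}: Well→M2 (7), Well→M1 (10), P4→P1 (3), P4→Ref (10).
Cut capacity = 7 + 10 + 3 + 10 = 30.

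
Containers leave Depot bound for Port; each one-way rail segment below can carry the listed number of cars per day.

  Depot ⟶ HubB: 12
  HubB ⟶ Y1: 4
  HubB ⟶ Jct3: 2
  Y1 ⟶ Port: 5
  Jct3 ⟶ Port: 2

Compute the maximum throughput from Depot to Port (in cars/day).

6

Augment Depot→HubB→Y1→Port: bottleneck 4, flow now 4.
Augment Depot→HubB→Jct3→Port: bottleneck 2, flow now 6.
No augmenting path remains; maximum flow = 6.
In the residual graph, reachable from Depot: {Depot, HubB}.
Min-cut edges: HubB→Y1 (4), HubB→Jct3 (2); capacity 4 + 2 = 6.
This cut is saturated, so no flow can exceed 6.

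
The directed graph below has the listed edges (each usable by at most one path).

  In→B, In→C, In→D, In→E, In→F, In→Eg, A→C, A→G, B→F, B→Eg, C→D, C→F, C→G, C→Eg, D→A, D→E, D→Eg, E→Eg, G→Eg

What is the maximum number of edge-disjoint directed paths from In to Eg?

Assign every edge capacity 1; by Menger, the answer equals the max flow.
Path In→Eg (+1); total 1.
Path In→B→Eg (+1); total 2.
Path In→C→Eg (+1); total 3.
Path In→D→Eg (+1); total 4.
Path In→E→Eg (+1); total 5.
No residual In→Eg path; max flow = 5.
Certifying cut of size 5: {In→B, In→C, In→D, In→E, In→Eg}.

5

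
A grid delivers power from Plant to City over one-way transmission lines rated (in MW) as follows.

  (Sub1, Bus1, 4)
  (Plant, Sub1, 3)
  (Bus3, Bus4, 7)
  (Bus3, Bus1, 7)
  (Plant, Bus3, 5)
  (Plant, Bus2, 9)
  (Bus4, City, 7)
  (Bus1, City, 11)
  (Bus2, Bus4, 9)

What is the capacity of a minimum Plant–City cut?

15

Augment Plant→Bus2→Bus4→City: bottleneck 7, flow now 7.
Augment Plant→Bus3→Bus1→City: bottleneck 5, flow now 12.
Augment Plant→Sub1→Bus1→City: bottleneck 3, flow now 15.
No augmenting path remains; maximum flow = 15.
By max-flow min-cut, the minimum cut capacity equals the max flow.
In the residual graph, reachable from Plant: {Plant, Bus2, Bus4}.
Min-cut edges: Plant→Bus3 (5), Plant→Sub1 (3), Bus4→City (7); capacity 5 + 3 + 7 = 15.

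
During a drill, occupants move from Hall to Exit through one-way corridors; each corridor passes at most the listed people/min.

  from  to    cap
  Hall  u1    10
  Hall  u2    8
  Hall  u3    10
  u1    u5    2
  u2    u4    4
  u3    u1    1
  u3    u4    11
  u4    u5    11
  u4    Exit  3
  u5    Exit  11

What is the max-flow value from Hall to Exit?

14

Augment Hall→u1→u5→Exit: bottleneck 2, flow now 2.
Augment Hall→u2→u4→Exit: bottleneck 3, flow now 5.
Augment Hall→u2→u4→u5→Exit: bottleneck 1, flow now 6.
Augment Hall→u3→u4→u5→Exit: bottleneck 8, flow now 14.
No augmenting path remains; maximum flow = 14.
In the residual graph, reachable from Hall: {Hall, u1, u2, u3, u4, u5}.
Min-cut edges: u4→Exit (3), u5→Exit (11); capacity 3 + 11 = 14.
This cut is saturated, so no flow can exceed 14.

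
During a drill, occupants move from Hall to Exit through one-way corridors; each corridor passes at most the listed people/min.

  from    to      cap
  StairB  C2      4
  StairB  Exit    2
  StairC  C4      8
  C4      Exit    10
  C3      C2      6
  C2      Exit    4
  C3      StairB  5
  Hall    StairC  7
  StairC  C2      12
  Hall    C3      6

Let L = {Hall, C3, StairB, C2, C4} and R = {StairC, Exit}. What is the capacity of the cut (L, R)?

Edges leaving {Hall, C3, StairB, C2, C4}: Hall→StairC (7), StairB→Exit (2), C2→Exit (4), C4→Exit (10).
Cut capacity = 7 + 2 + 4 + 10 = 23.

23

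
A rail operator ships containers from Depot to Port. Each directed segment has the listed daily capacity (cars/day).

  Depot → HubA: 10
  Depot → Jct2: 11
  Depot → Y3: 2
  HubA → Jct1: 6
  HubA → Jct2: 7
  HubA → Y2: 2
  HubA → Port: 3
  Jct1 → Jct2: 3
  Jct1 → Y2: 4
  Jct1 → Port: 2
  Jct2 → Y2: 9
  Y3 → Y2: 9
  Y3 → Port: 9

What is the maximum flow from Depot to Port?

Augment Depot→HubA→Port: bottleneck 3, flow now 3.
Augment Depot→Y3→Port: bottleneck 2, flow now 5.
Augment Depot→HubA→Jct1→Port: bottleneck 2, flow now 7.
No augmenting path remains; maximum flow = 7.
In the residual graph, reachable from Depot: {Depot, HubA, Jct1, Jct2, Y2}.
Min-cut edges: Depot→Y3 (2), HubA→Port (3), Jct1→Port (2); capacity 2 + 3 + 2 = 7.
This cut is saturated, so no flow can exceed 7.

7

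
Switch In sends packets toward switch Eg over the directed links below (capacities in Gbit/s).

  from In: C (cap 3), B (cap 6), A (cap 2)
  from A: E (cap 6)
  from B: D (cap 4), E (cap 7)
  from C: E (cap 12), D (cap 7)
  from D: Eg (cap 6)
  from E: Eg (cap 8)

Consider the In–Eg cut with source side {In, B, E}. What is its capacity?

17

Edges leaving {In, B, E}: In→A (2), In→C (3), B→D (4), E→Eg (8).
Cut capacity = 2 + 3 + 4 + 8 = 17.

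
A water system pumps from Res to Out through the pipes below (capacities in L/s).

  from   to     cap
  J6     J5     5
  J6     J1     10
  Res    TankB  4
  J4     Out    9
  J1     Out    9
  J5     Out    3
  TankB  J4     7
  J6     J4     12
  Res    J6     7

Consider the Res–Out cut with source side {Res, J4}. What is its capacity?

20

Edges leaving {Res, J4}: Res→J6 (7), Res→TankB (4), J4→Out (9).
Cut capacity = 7 + 4 + 9 = 20.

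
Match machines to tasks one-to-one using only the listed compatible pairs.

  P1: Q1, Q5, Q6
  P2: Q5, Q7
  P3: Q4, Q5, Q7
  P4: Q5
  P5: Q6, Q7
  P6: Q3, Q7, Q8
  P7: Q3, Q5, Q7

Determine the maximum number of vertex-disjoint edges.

7

Unit-capacity flow: source→left, listed edges, right→sink; max matching = max flow.
Augmenting path P1→Q1 (+1); matched 1.
Augmenting path P2→Q5 (+1); matched 2.
Augmenting path P3→Q4 (+1); matched 3.
Augmenting path P5→Q6 (+1); matched 4.
Augmenting path P6→Q3 (+1); matched 5.
Augmenting path P7→Q7 (+1); matched 6.
Augmenting path P4→Q5→P2→Q7→P7→Q3→P6→Q8 (+1); matched 7.
No augmenting path remains; maximum matching = 7.
König certificate: {P1, P2, P3, P4, P5, P6, P7} is a vertex cover of size 7 (every listed pair touches it), so no matching can be larger.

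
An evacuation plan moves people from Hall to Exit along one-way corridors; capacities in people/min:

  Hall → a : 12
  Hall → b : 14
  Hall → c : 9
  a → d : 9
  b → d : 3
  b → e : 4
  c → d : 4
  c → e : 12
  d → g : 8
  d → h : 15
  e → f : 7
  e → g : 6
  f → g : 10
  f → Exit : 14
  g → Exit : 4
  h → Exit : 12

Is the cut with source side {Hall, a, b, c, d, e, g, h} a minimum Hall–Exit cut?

Yes — it is a minimum cut (capacity 23).

Given cut capacity: 7 + 4 + 12 = 23.
Augment Hall→a→d→g→Exit: bottleneck 4, flow now 4.
Augment Hall→a→d→h→Exit: bottleneck 5, flow now 9.
Augment Hall→b→d→h→Exit: bottleneck 3, flow now 12.
Augment Hall→b→e→f→Exit: bottleneck 4, flow now 16.
Augment Hall→c→d→h→Exit: bottleneck 4, flow now 20.
Augment Hall→c→e→f→Exit: bottleneck 3, flow now 23.
No augmenting path remains; maximum flow = 23.
Cut capacity 23 equals the max flow, so it is a minimum cut.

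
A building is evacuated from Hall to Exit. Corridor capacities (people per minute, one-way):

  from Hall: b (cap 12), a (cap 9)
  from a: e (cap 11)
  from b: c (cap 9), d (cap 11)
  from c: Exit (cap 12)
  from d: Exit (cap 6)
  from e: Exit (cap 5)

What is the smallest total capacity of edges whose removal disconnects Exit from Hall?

Augment Hall→a→e→Exit: bottleneck 5, flow now 5.
Augment Hall→b→c→Exit: bottleneck 9, flow now 14.
Augment Hall→b→d→Exit: bottleneck 3, flow now 17.
No augmenting path remains; maximum flow = 17.
By max-flow min-cut, the minimum cut capacity equals the max flow.
In the residual graph, reachable from Hall: {Hall, a, e}.
Min-cut edges: Hall→b (12), e→Exit (5); capacity 12 + 5 = 17.

17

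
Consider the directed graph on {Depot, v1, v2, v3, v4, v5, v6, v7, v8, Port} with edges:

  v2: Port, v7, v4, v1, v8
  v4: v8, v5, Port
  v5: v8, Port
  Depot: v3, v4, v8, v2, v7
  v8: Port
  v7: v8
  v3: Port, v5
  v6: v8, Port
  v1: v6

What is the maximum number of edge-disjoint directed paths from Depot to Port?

4

Assign every edge capacity 1; by Menger, the answer equals the max flow.
Path Depot→v2→Port (+1); total 1.
Path Depot→v3→Port (+1); total 2.
Path Depot→v4→Port (+1); total 3.
Path Depot→v8→Port (+1); total 4.
No residual Depot→Port path; max flow = 4.
Certifying cut of size 4: {Depot→v2, Depot→v3, Depot→v4, v8→Port}.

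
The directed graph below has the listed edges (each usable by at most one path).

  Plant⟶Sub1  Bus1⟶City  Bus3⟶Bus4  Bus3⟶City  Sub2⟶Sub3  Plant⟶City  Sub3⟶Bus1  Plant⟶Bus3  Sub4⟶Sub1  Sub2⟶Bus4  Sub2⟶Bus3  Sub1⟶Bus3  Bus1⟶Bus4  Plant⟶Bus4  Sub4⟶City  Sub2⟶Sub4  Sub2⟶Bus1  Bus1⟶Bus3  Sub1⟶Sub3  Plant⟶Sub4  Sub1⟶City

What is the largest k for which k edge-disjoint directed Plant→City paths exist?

4

Assign every edge capacity 1; by Menger, the answer equals the max flow.
Path Plant→City (+1); total 1.
Path Plant→Sub1→City (+1); total 2.
Path Plant→Bus3→City (+1); total 3.
Path Plant→Sub4→City (+1); total 4.
No residual Plant→City path; max flow = 4.
Certifying cut of size 4: {Plant→Bus3, Plant→City, Plant→Sub1, Plant→Sub4}.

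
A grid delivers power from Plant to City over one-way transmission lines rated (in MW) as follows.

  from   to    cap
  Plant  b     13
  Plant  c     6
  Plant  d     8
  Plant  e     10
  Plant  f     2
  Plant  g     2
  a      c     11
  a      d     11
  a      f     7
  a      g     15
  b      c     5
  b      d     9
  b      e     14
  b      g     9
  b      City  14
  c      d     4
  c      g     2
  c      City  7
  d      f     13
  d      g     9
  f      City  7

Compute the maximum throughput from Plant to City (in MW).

26

Augment Plant→b→City: bottleneck 13, flow now 13.
Augment Plant→c→City: bottleneck 6, flow now 19.
Augment Plant→f→City: bottleneck 2, flow now 21.
Augment Plant→d→f→City: bottleneck 5, flow now 26.
No augmenting path remains; maximum flow = 26.
In the residual graph, reachable from Plant: {Plant, d, e, f, g}.
Min-cut edges: Plant→b (13), Plant→c (6), f→City (7); capacity 13 + 6 + 7 = 26.
This cut is saturated, so no flow can exceed 26.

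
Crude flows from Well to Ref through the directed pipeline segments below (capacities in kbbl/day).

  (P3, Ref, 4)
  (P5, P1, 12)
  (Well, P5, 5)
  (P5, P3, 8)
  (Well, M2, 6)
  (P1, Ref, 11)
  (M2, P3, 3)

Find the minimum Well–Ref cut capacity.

Augment Well→P5→P3→Ref: bottleneck 4, flow now 4.
Augment Well→P5→P1→Ref: bottleneck 1, flow now 5.
Augment Well→M2→P3→P5→P1→Ref: bottleneck 3, flow now 8. (uses reverse residual edge)
No augmenting path remains; maximum flow = 8.
By max-flow min-cut, the minimum cut capacity equals the max flow.
In the residual graph, reachable from Well: {Well, M2}.
Min-cut edges: Well→P5 (5), M2→P3 (3); capacity 5 + 3 = 8.

8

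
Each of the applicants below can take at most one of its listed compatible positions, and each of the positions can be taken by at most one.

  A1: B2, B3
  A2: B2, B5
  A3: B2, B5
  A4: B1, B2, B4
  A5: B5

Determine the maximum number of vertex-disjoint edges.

Unit-capacity flow: source→left, listed edges, right→sink; max matching = max flow.
Augmenting path A1→B2 (+1); matched 1.
Augmenting path A2→B5 (+1); matched 2.
Augmenting path A4→B1 (+1); matched 3.
Augmenting path A3→B2→A1→B3 (+1); matched 4.
No augmenting path remains; maximum matching = 4.
König certificate: {A1, A4, B2, B5} is a vertex cover of size 4 (every listed pair touches it), so no matching can be larger.

4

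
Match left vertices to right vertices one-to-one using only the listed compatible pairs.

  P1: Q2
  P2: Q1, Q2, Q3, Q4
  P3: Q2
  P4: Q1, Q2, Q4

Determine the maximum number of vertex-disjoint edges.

3

Unit-capacity flow: source→left, listed edges, right→sink; max matching = max flow.
Augmenting path P1→Q2 (+1); matched 1.
Augmenting path P2→Q1 (+1); matched 2.
Augmenting path P4→Q4 (+1); matched 3.
No augmenting path remains; maximum matching = 3.
König certificate: {P2, P4, Q2} is a vertex cover of size 3 (every listed pair touches it), so no matching can be larger.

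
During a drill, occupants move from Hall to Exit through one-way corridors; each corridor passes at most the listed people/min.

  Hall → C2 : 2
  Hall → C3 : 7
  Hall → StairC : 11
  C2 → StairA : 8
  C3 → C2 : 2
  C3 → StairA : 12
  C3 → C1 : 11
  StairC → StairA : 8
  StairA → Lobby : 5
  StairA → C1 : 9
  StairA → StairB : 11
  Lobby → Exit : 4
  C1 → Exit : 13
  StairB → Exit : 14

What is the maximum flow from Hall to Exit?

17

Augment Hall→C3→C1→Exit: bottleneck 7, flow now 7.
Augment Hall→C2→StairA→Lobby→Exit: bottleneck 2, flow now 9.
Augment Hall→StairC→StairA→Lobby→Exit: bottleneck 2, flow now 11.
Augment Hall→StairC→StairA→C1→Exit: bottleneck 6, flow now 17.
No augmenting path remains; maximum flow = 17.
In the residual graph, reachable from Hall: {Hall, StairC}.
Min-cut edges: Hall→C2 (2), Hall→C3 (7), StairC→StairA (8); capacity 2 + 7 + 8 = 17.
This cut is saturated, so no flow can exceed 17.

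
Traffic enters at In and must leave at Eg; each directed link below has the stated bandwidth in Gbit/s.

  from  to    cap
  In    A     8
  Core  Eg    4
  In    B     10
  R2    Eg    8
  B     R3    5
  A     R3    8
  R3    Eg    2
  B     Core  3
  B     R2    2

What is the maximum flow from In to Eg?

Augment In→A→R3→Eg: bottleneck 2, flow now 2.
Augment In→B→R2→Eg: bottleneck 2, flow now 4.
Augment In→B→Core→Eg: bottleneck 3, flow now 7.
No augmenting path remains; maximum flow = 7.
In the residual graph, reachable from In: {In, A, B, R3}.
Min-cut edges: B→R2 (2), B→Core (3), R3→Eg (2); capacity 2 + 3 + 2 = 7.
This cut is saturated, so no flow can exceed 7.

7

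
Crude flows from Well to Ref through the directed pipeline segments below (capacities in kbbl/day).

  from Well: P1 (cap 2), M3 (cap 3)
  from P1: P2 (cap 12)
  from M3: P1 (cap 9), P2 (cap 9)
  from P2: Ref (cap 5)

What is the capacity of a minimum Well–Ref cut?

5

Augment Well→P1→P2→Ref: bottleneck 2, flow now 2.
Augment Well→M3→P2→Ref: bottleneck 3, flow now 5.
No augmenting path remains; maximum flow = 5.
By max-flow min-cut, the minimum cut capacity equals the max flow.
In the residual graph, reachable from Well: {Well}.
Min-cut edges: Well→P1 (2), Well→M3 (3); capacity 2 + 3 = 5.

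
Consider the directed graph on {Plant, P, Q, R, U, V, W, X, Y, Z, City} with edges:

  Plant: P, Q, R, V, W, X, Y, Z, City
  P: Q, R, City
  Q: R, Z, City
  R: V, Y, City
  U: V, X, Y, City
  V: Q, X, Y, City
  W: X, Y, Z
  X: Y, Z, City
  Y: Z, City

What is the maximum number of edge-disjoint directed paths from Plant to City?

7

Assign every edge capacity 1; by Menger, the answer equals the max flow.
Path Plant→City (+1); total 1.
Path Plant→P→City (+1); total 2.
Path Plant→Q→City (+1); total 3.
Path Plant→R→City (+1); total 4.
Path Plant→V→City (+1); total 5.
Path Plant→X→City (+1); total 6.
Path Plant→Y→City (+1); total 7.
No residual Plant→City path; max flow = 7.
Certifying cut of size 7: {Plant→City, Plant→P, Plant→Q, Plant→R, Plant→V, X→City, Y→City}.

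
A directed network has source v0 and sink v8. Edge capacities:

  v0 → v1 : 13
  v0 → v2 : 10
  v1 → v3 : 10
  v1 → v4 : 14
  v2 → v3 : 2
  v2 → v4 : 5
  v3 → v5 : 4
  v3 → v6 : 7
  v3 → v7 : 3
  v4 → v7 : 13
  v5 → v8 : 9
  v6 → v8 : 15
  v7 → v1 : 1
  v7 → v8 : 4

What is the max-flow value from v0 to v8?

15

Augment v0→v1→v3→v5→v8: bottleneck 4, flow now 4.
Augment v0→v1→v3→v6→v8: bottleneck 6, flow now 10.
Augment v0→v1→v4→v7→v8: bottleneck 3, flow now 13.
Augment v0→v2→v3→v6→v8: bottleneck 1, flow now 14.
Augment v0→v2→v3→v7→v8: bottleneck 1, flow now 15.
No augmenting path remains; maximum flow = 15.
In the residual graph, reachable from v0: {v0, v1, v2, v3, v4, v7}.
Min-cut edges: v3→v5 (4), v3→v6 (7), v7→v8 (4); capacity 4 + 7 + 4 = 15.
This cut is saturated, so no flow can exceed 15.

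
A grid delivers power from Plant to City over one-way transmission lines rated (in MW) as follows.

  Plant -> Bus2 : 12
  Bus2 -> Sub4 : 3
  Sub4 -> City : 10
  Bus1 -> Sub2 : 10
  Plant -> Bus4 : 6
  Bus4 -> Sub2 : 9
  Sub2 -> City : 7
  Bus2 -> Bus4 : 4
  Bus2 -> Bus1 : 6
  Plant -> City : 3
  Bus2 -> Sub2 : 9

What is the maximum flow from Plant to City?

Augment Plant→City: bottleneck 3, flow now 3.
Augment Plant→Bus2→Sub2→City: bottleneck 7, flow now 10.
Augment Plant→Bus2→Sub4→City: bottleneck 3, flow now 13.
No augmenting path remains; maximum flow = 13.
In the residual graph, reachable from Plant: {Plant, Bus2, Bus1, Bus4, Sub2}.
Min-cut edges: Plant→City (3), Bus2→Sub4 (3), Sub2→City (7); capacity 3 + 3 + 7 = 13.
This cut is saturated, so no flow can exceed 13.

13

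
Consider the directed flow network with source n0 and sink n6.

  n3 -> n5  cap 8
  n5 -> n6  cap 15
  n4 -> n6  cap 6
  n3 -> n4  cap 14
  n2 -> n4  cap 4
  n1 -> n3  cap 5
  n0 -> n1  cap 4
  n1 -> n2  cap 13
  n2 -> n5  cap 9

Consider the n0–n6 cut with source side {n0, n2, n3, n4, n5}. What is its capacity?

Edges leaving {n0, n2, n3, n4, n5}: n0→n1 (4), n4→n6 (6), n5→n6 (15).
Cut capacity = 4 + 6 + 15 = 25.

25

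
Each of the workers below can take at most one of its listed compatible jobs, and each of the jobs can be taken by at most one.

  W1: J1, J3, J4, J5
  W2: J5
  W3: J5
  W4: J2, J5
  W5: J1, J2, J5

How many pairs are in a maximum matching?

Unit-capacity flow: source→left, listed edges, right→sink; max matching = max flow.
Augmenting path W1→J1 (+1); matched 1.
Augmenting path W2→J5 (+1); matched 2.
Augmenting path W4→J2 (+1); matched 3.
Augmenting path W5→J1→W1→J3 (+1); matched 4.
No augmenting path remains; maximum matching = 4.
König certificate: {W1, W4, W5, J5} is a vertex cover of size 4 (every listed pair touches it), so no matching can be larger.

4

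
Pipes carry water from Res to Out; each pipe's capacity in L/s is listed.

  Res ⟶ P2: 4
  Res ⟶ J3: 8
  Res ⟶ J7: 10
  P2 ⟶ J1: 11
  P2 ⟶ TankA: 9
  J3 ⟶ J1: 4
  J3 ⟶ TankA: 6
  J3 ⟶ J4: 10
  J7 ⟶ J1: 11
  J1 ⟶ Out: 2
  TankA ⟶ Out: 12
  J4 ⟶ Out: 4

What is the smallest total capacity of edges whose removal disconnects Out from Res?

14

Augment Res→P2→J1→Out: bottleneck 2, flow now 2.
Augment Res→P2→TankA→Out: bottleneck 2, flow now 4.
Augment Res→J3→TankA→Out: bottleneck 6, flow now 10.
Augment Res→J3→J4→Out: bottleneck 2, flow now 12.
Augment Res→J7→J1→P2→TankA→Out: bottleneck 2, flow now 14. (uses reverse residual edge)
No augmenting path remains; maximum flow = 14.
By max-flow min-cut, the minimum cut capacity equals the max flow.
In the residual graph, reachable from Res: {Res, J7, J1}.
Min-cut edges: Res→P2 (4), Res→J3 (8), J1→Out (2); capacity 4 + 8 + 2 = 14.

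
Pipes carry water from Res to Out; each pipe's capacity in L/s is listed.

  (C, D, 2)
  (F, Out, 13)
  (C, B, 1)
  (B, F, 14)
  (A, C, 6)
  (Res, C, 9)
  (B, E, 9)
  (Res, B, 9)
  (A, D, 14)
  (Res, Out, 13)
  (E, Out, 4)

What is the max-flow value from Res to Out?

Augment Res→Out: bottleneck 13, flow now 13.
Augment Res→B→E→Out: bottleneck 4, flow now 17.
Augment Res→B→F→Out: bottleneck 5, flow now 22.
Augment Res→C→B→F→Out: bottleneck 1, flow now 23.
No augmenting path remains; maximum flow = 23.
In the residual graph, reachable from Res: {Res, C, D}.
Min-cut edges: Res→B (9), Res→Out (13), C→B (1); capacity 9 + 13 + 1 = 23.
This cut is saturated, so no flow can exceed 23.

23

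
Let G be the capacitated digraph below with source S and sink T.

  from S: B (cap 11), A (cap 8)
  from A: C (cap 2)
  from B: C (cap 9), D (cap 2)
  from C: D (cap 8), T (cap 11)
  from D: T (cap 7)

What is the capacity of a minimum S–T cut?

13

Augment S→A→C→T: bottleneck 2, flow now 2.
Augment S→B→C→T: bottleneck 9, flow now 11.
Augment S→B→D→T: bottleneck 2, flow now 13.
No augmenting path remains; maximum flow = 13.
By max-flow min-cut, the minimum cut capacity equals the max flow.
In the residual graph, reachable from S: {S, A}.
Min-cut edges: S→B (11), A→C (2); capacity 11 + 2 = 13.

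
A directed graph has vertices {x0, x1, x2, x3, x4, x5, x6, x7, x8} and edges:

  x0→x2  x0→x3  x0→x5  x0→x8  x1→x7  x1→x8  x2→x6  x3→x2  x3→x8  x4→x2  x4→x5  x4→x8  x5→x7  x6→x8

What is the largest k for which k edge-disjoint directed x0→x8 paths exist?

Assign every edge capacity 1; by Menger, the answer equals the max flow.
Path x0→x8 (+1); total 1.
Path x0→x3→x8 (+1); total 2.
Path x0→x2→x6→x8 (+1); total 3.
No residual x0→x8 path; max flow = 3.
Certifying cut of size 3: {x0→x2, x0→x3, x0→x8}.

3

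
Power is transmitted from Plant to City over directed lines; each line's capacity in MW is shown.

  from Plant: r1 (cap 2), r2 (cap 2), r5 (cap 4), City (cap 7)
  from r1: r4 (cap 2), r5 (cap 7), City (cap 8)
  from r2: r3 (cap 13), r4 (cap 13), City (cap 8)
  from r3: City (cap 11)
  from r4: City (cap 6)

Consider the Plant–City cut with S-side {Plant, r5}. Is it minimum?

Given cut capacity: 2 + 2 + 7 = 11.
Augment Plant→City: bottleneck 7, flow now 7.
Augment Plant→r1→City: bottleneck 2, flow now 9.
Augment Plant→r2→City: bottleneck 2, flow now 11.
No augmenting path remains; maximum flow = 11.
Cut capacity 11 equals the max flow, so it is a minimum cut.

Yes — it is a minimum cut (capacity 11).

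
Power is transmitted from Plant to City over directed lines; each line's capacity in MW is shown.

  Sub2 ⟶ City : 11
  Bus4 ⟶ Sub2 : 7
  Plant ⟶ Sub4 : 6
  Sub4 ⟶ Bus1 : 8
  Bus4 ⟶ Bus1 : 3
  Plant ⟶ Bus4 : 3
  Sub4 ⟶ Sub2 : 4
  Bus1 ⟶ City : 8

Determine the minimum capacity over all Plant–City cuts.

Augment Plant→Sub4→Bus1→City: bottleneck 6, flow now 6.
Augment Plant→Bus4→Bus1→City: bottleneck 2, flow now 8.
Augment Plant→Bus4→Sub2→City: bottleneck 1, flow now 9.
No augmenting path remains; maximum flow = 9.
By max-flow min-cut, the minimum cut capacity equals the max flow.
In the residual graph, reachable from Plant: {Plant}.
Min-cut edges: Plant→Sub4 (6), Plant→Bus4 (3); capacity 6 + 3 = 9.

9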